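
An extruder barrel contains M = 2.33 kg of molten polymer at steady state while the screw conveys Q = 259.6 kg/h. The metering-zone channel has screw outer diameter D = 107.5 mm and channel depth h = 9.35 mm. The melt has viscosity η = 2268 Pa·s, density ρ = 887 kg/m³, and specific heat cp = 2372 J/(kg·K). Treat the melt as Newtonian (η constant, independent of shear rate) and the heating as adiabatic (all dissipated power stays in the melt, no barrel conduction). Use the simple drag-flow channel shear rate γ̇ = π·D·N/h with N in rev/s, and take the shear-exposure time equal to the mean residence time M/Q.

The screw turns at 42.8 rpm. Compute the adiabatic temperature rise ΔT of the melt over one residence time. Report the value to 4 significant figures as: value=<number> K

Q_s = Q / 3600 = 259.6 / 3600 = 0.0721111 kg/s
t_res = M / Q_s = 2.33 / 0.0721111 = 32.3112 s
Convert to SI: D = 0.1075 m, h = 0.00935 m, N = 42.8/60 = 0.713333 rev/s
Shear rate: γ̇ = πDN/h = π·0.1075·0.713333/0.00935 = 25.7655 s⁻¹
ΔT = η·γ̇²·t_res/(ρ·cp) = [2268 × 25.7655² × 32.3112] / [887 × 2372] = 23.1226 K

value=23.12 K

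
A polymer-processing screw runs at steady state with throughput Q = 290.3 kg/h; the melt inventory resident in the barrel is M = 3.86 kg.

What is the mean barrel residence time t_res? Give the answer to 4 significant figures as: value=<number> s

value=47.87 s

Throughput in SI: Q_s = 290.3 kg/h ÷ 3600 s/h = 0.0806389 kg/s
t_res = M / Q_s = 3.86 ÷ 0.0806389 = 47.8677 s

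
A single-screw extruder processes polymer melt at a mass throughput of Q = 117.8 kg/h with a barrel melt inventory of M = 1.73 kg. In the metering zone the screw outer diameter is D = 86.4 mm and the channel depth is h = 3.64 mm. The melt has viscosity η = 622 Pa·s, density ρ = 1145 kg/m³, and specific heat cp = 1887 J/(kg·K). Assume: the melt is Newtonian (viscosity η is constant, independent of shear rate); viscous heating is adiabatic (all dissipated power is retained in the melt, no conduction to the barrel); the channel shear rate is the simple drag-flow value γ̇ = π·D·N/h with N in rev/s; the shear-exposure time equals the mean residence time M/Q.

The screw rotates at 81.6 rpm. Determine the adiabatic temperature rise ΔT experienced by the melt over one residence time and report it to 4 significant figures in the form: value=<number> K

value=156.5 K

Convert throughput: Q = 117.8 kg/h = 117.8/3600 = 0.0327222 kg/s
t_res = M / Q_s = 1.73 ÷ 0.0327222 = 52.8693 s
Convert to SI: D = 0.0864 m, h = 0.00364 m, N = 81.6/60 = 1.36 rev/s
Shear rate: γ̇ = πDN/h = π·0.0864·1.36/0.00364 = 101.415 s⁻¹
Adiabatic rise: ΔT = η γ̇² t_res / (ρ cp) = 622·(101.415)²·52.8693 / (1145·1887) = 156.538 K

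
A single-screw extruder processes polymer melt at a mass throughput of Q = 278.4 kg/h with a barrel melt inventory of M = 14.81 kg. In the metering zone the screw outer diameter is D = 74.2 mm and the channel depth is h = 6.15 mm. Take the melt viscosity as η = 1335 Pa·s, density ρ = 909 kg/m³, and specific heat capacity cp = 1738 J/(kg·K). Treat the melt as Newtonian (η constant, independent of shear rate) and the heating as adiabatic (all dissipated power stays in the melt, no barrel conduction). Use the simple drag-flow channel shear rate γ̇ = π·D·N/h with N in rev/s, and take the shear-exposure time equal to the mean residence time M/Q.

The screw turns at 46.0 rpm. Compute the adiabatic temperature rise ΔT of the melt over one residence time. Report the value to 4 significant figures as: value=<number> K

Convert throughput: Q = 278.4 kg/h = 278.4/3600 = 0.0773333 kg/s
Mean residence time: t_res = M/Q_s = 14.81 kg / 0.0773333 kg/s = 191.509 s
D = 74.2 mm = 0.0742 m;  h = 6.15 mm = 0.00615 m;  N = 46.0 rpm / 60 = 0.766667 rev/s
γ̇ = π·D·N / h = π · 0.0742 · 0.766667 / 0.00615 = 29.0593 s⁻¹
Adiabatic rise: ΔT = η γ̇² t_res / (ρ cp) = 1335·(29.0593)²·191.509 / (909·1738) = 136.655 K

value=136.7 K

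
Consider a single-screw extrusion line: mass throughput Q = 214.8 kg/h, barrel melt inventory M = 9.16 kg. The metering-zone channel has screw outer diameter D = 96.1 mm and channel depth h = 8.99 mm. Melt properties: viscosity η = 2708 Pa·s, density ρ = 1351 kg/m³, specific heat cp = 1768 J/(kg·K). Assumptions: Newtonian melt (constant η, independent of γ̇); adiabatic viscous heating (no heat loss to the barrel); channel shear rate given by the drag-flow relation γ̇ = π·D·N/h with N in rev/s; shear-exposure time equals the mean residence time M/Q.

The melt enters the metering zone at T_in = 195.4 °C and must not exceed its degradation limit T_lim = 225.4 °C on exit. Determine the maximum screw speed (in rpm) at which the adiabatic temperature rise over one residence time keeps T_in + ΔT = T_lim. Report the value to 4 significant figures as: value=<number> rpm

Throughput in SI: Q_s = 214.8 kg/h ÷ 3600 s/h = 0.0596667 kg/s
t_res = M / Q_s = 9.16 ÷ 0.0596667 = 153.52 s
Convert to metres: D = 0.0961 m, h = 0.00899 m
ΔT_a = T_lim − T_in = 225.4 − 195.4 = 30 K
Invert ΔT = ηγ̇²t_res/(ρcp) for γ̇: γ̇_max² = ΔT_a ρ cp / (η t_res) = 30·1351·1768 / (2708·153.52) = 172.364 s⁻²
γ̇_max = √172.364 = 13.1287 s⁻¹
N_max = γ̇_max h / (πD) = 13.1287·0.00899/(π·0.0961) = 0.39094 rev/s → ×60 = 23.4564 rpm

value=23.46 rpm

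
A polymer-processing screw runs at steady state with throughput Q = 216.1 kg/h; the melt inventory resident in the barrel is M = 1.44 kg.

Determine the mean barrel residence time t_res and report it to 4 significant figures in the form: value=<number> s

Q_s = Q / 3600 = 216.1 / 3600 = 0.0600278 kg/s
Mean residence time: t_res = M/Q_s = 1.44 kg / 0.0600278 kg/s = 23.9889 s

value=23.99 s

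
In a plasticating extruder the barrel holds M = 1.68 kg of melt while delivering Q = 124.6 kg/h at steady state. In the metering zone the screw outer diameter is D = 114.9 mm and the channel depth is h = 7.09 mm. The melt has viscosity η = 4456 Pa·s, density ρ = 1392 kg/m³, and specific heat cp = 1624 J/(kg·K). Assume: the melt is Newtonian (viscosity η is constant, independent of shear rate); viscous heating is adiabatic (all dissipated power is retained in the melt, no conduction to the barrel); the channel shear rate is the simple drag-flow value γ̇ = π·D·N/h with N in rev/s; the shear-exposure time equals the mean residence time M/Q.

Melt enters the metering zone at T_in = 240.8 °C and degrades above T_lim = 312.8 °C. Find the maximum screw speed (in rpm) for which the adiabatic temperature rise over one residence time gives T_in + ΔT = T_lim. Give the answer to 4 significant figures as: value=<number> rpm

value=32.33 rpm

Q_s = Q / 3600 = 124.6 / 3600 = 0.0346111 kg/s
t_res = M / Q_s = 1.68 ÷ 0.0346111 = 48.5393 s
Convert to metres: D = 0.1149 m, h = 0.00709 m
Allowable rise: ΔT_a = T_lim − T_in = 312.8 − 240.8 = 72 K
Invert ΔT = ηγ̇²t_res/(ρcp) for γ̇: γ̇_max² = ΔT_a ρ cp / (η t_res) = 72·1392·1624 / (4456·48.5393) = 752.521 s⁻²
γ̇_max = sqrt(752.521) = 27.4321 s⁻¹
N_max = γ̇_max·h / (π·D) = 27.4321 · 0.00709 / (π · 0.1149) = 0.53881 rev/s = 32.3286 rpm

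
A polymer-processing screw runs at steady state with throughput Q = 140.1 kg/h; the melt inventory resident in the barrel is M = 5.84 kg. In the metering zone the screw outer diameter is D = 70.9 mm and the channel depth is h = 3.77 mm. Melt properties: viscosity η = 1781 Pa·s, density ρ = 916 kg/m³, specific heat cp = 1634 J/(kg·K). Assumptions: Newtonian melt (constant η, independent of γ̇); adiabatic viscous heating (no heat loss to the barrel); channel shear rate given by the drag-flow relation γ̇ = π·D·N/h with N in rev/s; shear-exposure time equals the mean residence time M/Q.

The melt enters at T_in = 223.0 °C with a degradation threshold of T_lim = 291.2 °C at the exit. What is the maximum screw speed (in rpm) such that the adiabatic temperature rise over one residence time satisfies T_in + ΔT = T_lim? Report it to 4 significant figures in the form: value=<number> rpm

Convert throughput: Q = 140.1 kg/h = 140.1/3600 = 0.0389167 kg/s
t_res = M / Q_s = 5.84 ÷ 0.0389167 = 150.064 s
Geometry in SI: D = 70.9 mm → 0.0709 m, h = 3.77 mm → 0.00377 m
ΔT_a = T_lim − T_in = 291.2 − 223.0 = 68.2 K
γ̇_max² = ΔT_a·ρ·cp/(η·t_res) = 68.2·916·1634/(1781·150.064) = 381.936 s⁻²
γ̇_max = sqrt(381.936) = 19.5432 s⁻¹
N_max = γ̇_max·h / (π·D) = 19.5432 · 0.00377 / (π · 0.0709) = 0.330781 rev/s = 19.8469 rpm

value=19.85 rpm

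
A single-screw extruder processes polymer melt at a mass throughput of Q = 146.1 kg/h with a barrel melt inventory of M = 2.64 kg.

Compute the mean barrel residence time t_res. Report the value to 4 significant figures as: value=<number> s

value=65.05 s

Throughput in SI: Q_s = 146.1 kg/h ÷ 3600 s/h = 0.0405833 kg/s
Mean residence time: t_res = M/Q_s = 2.64 kg / 0.0405833 kg/s = 65.0513 s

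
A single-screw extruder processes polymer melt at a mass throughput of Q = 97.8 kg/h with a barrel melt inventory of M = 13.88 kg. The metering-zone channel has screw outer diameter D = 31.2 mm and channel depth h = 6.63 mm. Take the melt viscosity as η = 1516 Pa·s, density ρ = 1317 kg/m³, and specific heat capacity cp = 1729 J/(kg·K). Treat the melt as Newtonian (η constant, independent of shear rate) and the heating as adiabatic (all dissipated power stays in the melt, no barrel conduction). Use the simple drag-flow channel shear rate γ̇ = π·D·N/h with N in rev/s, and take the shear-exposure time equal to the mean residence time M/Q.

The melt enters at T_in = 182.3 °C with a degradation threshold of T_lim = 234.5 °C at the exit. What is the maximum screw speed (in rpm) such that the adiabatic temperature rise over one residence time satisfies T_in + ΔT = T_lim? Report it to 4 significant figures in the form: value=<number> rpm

value=50.28 rpm

Q_s = Q / 3600 = 97.8 / 3600 = 0.0271667 kg/s
Mean residence time: t_res = M/Q_s = 13.88 kg / 0.0271667 kg/s = 510.92 s
D = 31.2 mm = 0.0312 m;  h = 6.63 mm = 0.00663 m
Allowable rise: ΔT_a = T_lim − T_in = 234.5 − 182.3 = 52.2 K
γ̇_max² = ΔT_a·ρ·cp/(η·t_res) = 52.2·1317·1729/(1516·510.92) = 153.461 s⁻²
γ̇_max = √153.461 = 12.388 s⁻¹
N_max = γ̇_max h / (πD) = 12.388·0.00663/(π·0.0312) = 0.837932 rev/s → ×60 = 50.2759 rpm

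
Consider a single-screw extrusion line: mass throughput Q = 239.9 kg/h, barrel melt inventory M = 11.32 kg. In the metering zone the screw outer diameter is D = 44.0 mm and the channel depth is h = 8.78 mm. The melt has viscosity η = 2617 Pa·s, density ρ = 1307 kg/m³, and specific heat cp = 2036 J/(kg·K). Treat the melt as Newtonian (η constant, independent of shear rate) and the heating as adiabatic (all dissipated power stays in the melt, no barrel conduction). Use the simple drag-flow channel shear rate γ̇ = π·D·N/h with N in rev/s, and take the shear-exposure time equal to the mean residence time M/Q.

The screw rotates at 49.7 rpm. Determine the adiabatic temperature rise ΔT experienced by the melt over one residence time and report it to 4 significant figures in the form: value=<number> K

Throughput in SI: Q_s = 239.9 kg/h ÷ 3600 s/h = 0.0666389 kg/s
Mean residence time: t_res = M/Q_s = 11.32 kg / 0.0666389 kg/s = 169.871 s
Convert to SI: D = 0.044 m, h = 0.00878 m, N = 49.7/60 = 0.828333 rev/s
γ̇ = π D N / h = (π)(0.044)(0.828333) / 0.00878 = 13.0411 s⁻¹
ΔT = η·γ̇²·t_res/(ρ·cp) = [2617 × 13.0411² × 169.871] / [1307 × 2036] = 28.4116 K

value=28.41 K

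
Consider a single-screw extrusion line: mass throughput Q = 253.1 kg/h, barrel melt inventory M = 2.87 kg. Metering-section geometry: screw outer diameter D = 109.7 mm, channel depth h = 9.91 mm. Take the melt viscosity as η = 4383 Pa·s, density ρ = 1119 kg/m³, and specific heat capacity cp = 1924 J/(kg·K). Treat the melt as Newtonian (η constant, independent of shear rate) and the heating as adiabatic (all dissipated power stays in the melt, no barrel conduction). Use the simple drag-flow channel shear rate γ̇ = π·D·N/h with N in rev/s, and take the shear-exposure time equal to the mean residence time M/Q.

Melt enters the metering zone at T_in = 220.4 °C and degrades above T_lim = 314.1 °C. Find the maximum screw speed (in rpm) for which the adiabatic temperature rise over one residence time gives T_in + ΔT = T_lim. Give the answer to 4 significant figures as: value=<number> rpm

Q_s = Q / 3600 = 253.1 / 3600 = 0.0703056 kg/s
t_res = M / Q_s = 2.87 / 0.0703056 = 40.8218 s
D = 109.7 mm = 0.1097 m;  h = 9.91 mm = 0.00991 m
ΔT_a = T_lim − T_in = 314.1 − 220.4 = 93.7 K
Invert ΔT = ηγ̇²t_res/(ρcp) for γ̇: γ̇_max² = ΔT_a ρ cp / (η t_res) = 93.7·1119·1924 / (4383·40.8218) = 1127.49 s⁻²
γ̇_max = √1127.49 = 33.5781 s⁻¹
N_max = γ̇_max·h / (π·D) = 33.5781 · 0.00991 / (π · 0.1097) = 0.965545 rev/s = 57.9327 rpm

value=57.93 rpm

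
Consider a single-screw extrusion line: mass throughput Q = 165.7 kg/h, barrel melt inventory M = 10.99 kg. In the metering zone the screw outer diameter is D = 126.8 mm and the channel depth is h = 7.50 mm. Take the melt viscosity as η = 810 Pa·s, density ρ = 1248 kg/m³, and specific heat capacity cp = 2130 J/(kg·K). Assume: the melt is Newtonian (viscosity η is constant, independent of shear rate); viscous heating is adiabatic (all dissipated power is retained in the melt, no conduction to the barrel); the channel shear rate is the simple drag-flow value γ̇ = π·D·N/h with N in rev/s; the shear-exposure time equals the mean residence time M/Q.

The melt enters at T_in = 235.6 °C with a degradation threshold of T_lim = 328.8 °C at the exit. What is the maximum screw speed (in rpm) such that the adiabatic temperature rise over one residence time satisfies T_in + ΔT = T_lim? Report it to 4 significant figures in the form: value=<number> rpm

value=40.43 rpm

Throughput in SI: Q_s = 165.7 kg/h ÷ 3600 s/h = 0.0460278 kg/s
t_res = M / Q_s = 10.99 ÷ 0.0460278 = 238.769 s
Convert to metres: D = 0.1268 m, h = 0.0075 m
ΔT_a = T_lim − T_in = 328.8 °C − 235.6 °C = 93.2 K
Invert ΔT = ηγ̇²t_res/(ρcp) for γ̇: γ̇_max² = ΔT_a ρ cp / (η t_res) = 93.2·1248·2130 / (810·238.769) = 1280.99 s⁻²
γ̇_max = √1280.99 = 35.791 s⁻¹
N_max = γ̇_max·h / (π·D) = 35.791 · 0.0075 / (π · 0.1268) = 0.673854 rev/s = 40.4312 rpm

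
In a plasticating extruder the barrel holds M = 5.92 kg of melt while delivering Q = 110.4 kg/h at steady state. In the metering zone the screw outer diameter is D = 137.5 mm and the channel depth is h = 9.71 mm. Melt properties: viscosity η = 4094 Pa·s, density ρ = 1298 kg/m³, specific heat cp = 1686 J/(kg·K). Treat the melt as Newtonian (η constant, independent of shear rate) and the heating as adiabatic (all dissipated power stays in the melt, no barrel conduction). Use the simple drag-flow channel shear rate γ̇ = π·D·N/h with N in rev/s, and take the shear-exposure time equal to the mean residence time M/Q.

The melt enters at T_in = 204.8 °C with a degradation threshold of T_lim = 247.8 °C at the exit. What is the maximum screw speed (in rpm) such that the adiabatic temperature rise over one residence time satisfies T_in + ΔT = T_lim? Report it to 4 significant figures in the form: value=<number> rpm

Q_s = Q / 3600 = 110.4 / 3600 = 0.0306667 kg/s
t_res = M / Q_s = 5.92 / 0.0306667 = 193.043 s
Geometry in SI: D = 137.5 mm → 0.1375 m, h = 9.71 mm → 0.00971 m
Allowable rise: ΔT_a = T_lim − T_in = 247.8 − 204.8 = 43 K
γ̇_max² = ΔT_a·ρ·cp / (η·t_res) = [43 × 1298 × 1686] / [4094 × 193.043] = 119.069 s⁻²
Take the square root: γ̇_max = √(119.069) = 10.9119 s⁻¹
N_max = γ̇_max·h / (π·D) = 10.9119 · 0.00971 / (π · 0.1375) = 0.245282 rev/s = 14.7169 rpm

value=14.72 rpm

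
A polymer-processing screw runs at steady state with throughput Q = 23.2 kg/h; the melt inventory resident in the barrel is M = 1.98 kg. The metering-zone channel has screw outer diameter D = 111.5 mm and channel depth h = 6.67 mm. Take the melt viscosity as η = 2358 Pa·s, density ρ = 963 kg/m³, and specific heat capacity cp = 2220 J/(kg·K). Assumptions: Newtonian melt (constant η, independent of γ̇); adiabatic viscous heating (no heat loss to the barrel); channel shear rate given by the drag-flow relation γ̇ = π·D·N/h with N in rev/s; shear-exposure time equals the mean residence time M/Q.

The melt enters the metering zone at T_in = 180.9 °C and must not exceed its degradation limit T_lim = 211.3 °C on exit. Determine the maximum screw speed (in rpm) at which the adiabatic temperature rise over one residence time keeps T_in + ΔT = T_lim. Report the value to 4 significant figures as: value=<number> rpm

value=10.82 rpm

Throughput in SI: Q_s = 23.2 kg/h ÷ 3600 s/h = 0.00644444 kg/s
Mean residence time: t_res = M/Q_s = 1.98 kg / 0.00644444 kg/s = 307.241 s
D = 111.5 mm = 0.1115 m;  h = 6.67 mm = 0.00667 m
Allowable rise: ΔT_a = T_lim − T_in = 211.3 − 180.9 = 30.4 K
γ̇_max² = ΔT_a·ρ·cp / (η·t_res) = [30.4 × 963 × 2220] / [2358 × 307.241] = 89.7076 s⁻²
Take the square root: γ̇_max = √(89.7076) = 9.47141 s⁻¹
Solve γ̇ = πDN/h for N: N_max = γ̇_max·h/(π·D) = 9.47141 × 0.00667 / (π × 0.1115) = 0.18035 rev/s = 10.821 rpm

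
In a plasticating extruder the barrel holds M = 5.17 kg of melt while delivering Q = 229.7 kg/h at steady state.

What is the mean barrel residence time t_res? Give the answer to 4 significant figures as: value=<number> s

Q_s = Q / 3600 = 229.7 / 3600 = 0.0638056 kg/s
Mean residence time: t_res = M/Q_s = 5.17 kg / 0.0638056 kg/s = 81.0274 s

value=81.03 s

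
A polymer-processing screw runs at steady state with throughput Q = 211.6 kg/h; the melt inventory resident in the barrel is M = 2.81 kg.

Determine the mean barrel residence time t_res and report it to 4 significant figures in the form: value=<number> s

value=47.81 s

Throughput in SI: Q_s = 211.6 kg/h ÷ 3600 s/h = 0.0587778 kg/s
Mean residence time: t_res = M/Q_s = 2.81 kg / 0.0587778 kg/s = 47.8072 s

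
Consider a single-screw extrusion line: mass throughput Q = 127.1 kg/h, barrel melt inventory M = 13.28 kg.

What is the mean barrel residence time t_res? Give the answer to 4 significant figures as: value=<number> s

value=376.1 s

Throughput in SI: Q_s = 127.1 kg/h ÷ 3600 s/h = 0.0353056 kg/s
t_res = M / Q_s = 13.28 ÷ 0.0353056 = 376.145 s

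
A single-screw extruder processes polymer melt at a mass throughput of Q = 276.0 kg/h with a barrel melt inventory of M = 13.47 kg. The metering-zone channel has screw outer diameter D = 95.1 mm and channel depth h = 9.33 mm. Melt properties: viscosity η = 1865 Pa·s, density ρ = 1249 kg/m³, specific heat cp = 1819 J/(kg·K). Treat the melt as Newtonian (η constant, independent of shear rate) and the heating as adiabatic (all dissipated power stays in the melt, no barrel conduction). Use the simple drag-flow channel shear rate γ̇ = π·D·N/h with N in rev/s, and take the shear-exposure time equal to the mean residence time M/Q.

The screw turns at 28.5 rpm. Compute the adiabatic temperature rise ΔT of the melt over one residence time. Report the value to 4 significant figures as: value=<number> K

Q_s = Q / 3600 = 276.0 / 3600 = 0.0766667 kg/s
t_res = M / Q_s = 13.47 / 0.0766667 = 175.696 s
Geometry in metres: D = 95.1 mm → 0.0951 m, h = 9.33 mm → 0.00933 m; screw speed N = 28.5 rpm = 0.475 rev/s
γ̇ = π·D·N / h = π · 0.0951 · 0.475 / 0.00933 = 15.2105 s⁻¹
ΔT = η·γ̇²·t_res / (ρ·cp) = 1865 · (15.2105)² · 175.696 / (1249 · 1819) = 33.3679 K

value=33.37 K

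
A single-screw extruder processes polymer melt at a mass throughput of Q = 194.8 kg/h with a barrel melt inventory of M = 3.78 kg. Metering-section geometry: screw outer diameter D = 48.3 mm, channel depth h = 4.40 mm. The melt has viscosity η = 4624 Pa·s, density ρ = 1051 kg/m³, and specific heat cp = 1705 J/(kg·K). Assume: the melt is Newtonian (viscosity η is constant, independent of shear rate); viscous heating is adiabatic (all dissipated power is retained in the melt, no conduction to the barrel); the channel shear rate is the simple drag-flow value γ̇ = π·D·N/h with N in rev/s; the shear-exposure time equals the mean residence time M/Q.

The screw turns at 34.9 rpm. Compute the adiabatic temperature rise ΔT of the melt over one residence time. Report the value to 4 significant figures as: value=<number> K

Q_s = Q / 3600 = 194.8 / 3600 = 0.0541111 kg/s
t_res = M / Q_s = 3.78 / 0.0541111 = 69.8563 s
D = 48.3 mm = 0.0483 m;  h = 4.40 mm = 0.0044 m;  N = 34.9 rpm / 60 = 0.581667 rev/s
γ̇ = π D N / h = (π)(0.0483)(0.581667) / 0.0044 = 20.0594 s⁻¹
ΔT = η·γ̇²·t_res / (ρ·cp) = 4624 · (20.0594)² · 69.8563 / (1051 · 1705) = 72.5326 K

value=72.53 K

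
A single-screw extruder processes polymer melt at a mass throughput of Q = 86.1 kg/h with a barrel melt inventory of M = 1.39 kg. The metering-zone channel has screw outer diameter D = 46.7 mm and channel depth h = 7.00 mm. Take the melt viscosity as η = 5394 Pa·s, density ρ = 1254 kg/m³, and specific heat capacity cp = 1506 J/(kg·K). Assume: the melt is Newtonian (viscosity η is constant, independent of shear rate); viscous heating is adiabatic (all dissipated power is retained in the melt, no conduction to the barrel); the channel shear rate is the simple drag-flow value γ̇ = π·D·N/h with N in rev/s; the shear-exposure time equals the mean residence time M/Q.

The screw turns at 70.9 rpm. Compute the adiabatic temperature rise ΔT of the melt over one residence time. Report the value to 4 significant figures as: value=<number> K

Throughput in SI: Q_s = 86.1 kg/h ÷ 3600 s/h = 0.0239167 kg/s
Mean residence time: t_res = M/Q_s = 1.39 kg / 0.0239167 kg/s = 58.1185 s
Convert to SI: D = 0.0467 m, h = 0.007 m, N = 70.9/60 = 1.18167 rev/s
γ̇ = π·D·N / h = π · 0.0467 · 1.18167 / 0.007 = 24.7664 s⁻¹
Adiabatic rise: ΔT = η γ̇² t_res / (ρ cp) = 5394·(24.7664)²·58.1185 / (1254·1506) = 101.819 K

value=101.8 K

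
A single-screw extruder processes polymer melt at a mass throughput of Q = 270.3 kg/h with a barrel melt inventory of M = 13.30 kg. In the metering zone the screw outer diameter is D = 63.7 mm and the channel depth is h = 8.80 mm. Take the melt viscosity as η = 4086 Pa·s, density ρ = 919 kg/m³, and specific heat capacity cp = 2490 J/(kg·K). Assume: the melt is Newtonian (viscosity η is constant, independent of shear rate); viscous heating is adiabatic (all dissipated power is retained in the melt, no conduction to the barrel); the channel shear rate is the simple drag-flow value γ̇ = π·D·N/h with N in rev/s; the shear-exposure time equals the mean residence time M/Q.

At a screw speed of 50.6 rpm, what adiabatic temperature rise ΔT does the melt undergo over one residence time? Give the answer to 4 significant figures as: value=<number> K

Convert throughput: Q = 270.3 kg/h = 270.3/3600 = 0.0750833 kg/s
t_res = M / Q_s = 13.30 ÷ 0.0750833 = 177.137 s
Geometry in metres: D = 63.7 mm → 0.0637 m, h = 8.80 mm → 0.0088 m; screw speed N = 50.6 rpm = 0.843333 rev/s
γ̇ = π·D·N / h = π · 0.0637 · 0.843333 / 0.0088 = 19.1781 s⁻¹
ΔT = η·γ̇²·t_res/(ρ·cp) = [4086 × 19.1781² × 177.137] / [919 × 2490] = 116.333 K

value=116.3 K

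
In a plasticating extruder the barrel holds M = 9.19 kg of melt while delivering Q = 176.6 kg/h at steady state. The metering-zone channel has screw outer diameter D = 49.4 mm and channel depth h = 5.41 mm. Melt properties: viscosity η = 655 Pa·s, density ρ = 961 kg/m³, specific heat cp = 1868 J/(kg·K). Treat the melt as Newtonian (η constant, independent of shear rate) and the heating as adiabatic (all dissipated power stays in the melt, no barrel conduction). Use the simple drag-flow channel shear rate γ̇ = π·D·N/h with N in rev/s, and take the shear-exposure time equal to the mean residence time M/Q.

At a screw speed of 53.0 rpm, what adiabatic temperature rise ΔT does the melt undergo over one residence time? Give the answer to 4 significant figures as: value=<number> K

Throughput in SI: Q_s = 176.6 kg/h ÷ 3600 s/h = 0.0490556 kg/s
t_res = M / Q_s = 9.19 / 0.0490556 = 187.339 s
Convert to SI: D = 0.0494 m, h = 0.00541 m, N = 53.0/60 = 0.883333 rev/s
Shear rate: γ̇ = πDN/h = π·0.0494·0.883333/0.00541 = 25.3399 s⁻¹
Adiabatic rise: ΔT = η γ̇² t_res / (ρ cp) = 655·(25.3399)²·187.339 / (961·1868) = 43.8911 K

value=43.89 K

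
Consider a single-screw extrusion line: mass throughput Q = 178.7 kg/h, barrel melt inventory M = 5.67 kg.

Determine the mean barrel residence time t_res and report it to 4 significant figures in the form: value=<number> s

value=114.2 s

Throughput in SI: Q_s = 178.7 kg/h ÷ 3600 s/h = 0.0496389 kg/s
Mean residence time: t_res = M/Q_s = 5.67 kg / 0.0496389 kg/s = 114.225 s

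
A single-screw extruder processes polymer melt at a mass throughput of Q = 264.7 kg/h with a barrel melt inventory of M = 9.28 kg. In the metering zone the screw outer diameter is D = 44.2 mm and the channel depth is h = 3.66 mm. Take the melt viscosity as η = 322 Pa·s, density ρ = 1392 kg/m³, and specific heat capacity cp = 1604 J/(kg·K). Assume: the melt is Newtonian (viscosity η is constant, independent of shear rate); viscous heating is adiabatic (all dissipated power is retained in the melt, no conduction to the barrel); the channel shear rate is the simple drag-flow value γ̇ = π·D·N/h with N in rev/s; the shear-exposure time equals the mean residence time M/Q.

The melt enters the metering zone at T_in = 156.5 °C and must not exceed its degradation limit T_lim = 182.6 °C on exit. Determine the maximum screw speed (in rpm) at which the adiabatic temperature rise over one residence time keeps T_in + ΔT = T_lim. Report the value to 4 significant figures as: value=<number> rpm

value=59.89 rpm

Convert throughput: Q = 264.7 kg/h = 264.7/3600 = 0.0735278 kg/s
Mean residence time: t_res = M/Q_s = 9.28 kg / 0.0735278 kg/s = 126.211 s
Geometry in SI: D = 44.2 mm → 0.0442 m, h = 3.66 mm → 0.00366 m
ΔT_a = T_lim − T_in = 182.6 °C − 156.5 °C = 26.1 K
γ̇_max² = ΔT_a·ρ·cp / (η·t_res) = [26.1 × 1392 × 1604] / [322 × 126.211] = 1433.94 s⁻²
γ̇_max = sqrt(1433.94) = 37.8674 s⁻¹
N_max = γ̇_max h / (πD) = 37.8674·0.00366/(π·0.0442) = 0.998102 rev/s → ×60 = 59.8861 rpm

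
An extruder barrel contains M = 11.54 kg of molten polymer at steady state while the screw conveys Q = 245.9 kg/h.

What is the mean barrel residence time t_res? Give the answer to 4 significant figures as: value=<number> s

value=168.9 s

Throughput in SI: Q_s = 245.9 kg/h ÷ 3600 s/h = 0.0683056 kg/s
Mean residence time: t_res = M/Q_s = 11.54 kg / 0.0683056 kg/s = 168.947 s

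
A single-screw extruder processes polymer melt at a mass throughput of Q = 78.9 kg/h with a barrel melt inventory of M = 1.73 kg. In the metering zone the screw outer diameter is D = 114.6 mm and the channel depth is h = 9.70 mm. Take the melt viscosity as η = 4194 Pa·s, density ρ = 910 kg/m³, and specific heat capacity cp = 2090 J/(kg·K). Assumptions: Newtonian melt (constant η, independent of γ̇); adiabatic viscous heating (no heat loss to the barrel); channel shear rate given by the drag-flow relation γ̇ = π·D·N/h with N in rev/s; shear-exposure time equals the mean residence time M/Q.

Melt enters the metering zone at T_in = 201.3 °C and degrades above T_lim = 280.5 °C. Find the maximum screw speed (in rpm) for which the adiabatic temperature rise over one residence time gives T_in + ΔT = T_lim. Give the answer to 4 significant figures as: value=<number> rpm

value=34.48 rpm

Q_s = Q / 3600 = 78.9 / 3600 = 0.0219167 kg/s
t_res = M / Q_s = 1.73 ÷ 0.0219167 = 78.9354 s
Convert to metres: D = 0.1146 m, h = 0.0097 m
ΔT_a = T_lim − T_in = 280.5 °C − 201.3 °C = 79.2 K
Invert ΔT = ηγ̇²t_res/(ρcp) for γ̇: γ̇_max² = ΔT_a ρ cp / (η t_res) = 79.2·910·2090 / (4194·78.9354) = 455.002 s⁻²
γ̇_max = sqrt(455.002) = 21.3308 s⁻¹
N_max = γ̇_max h / (πD) = 21.3308·0.0097/(π·0.1146) = 0.574703 rev/s → ×60 = 34.4822 rpm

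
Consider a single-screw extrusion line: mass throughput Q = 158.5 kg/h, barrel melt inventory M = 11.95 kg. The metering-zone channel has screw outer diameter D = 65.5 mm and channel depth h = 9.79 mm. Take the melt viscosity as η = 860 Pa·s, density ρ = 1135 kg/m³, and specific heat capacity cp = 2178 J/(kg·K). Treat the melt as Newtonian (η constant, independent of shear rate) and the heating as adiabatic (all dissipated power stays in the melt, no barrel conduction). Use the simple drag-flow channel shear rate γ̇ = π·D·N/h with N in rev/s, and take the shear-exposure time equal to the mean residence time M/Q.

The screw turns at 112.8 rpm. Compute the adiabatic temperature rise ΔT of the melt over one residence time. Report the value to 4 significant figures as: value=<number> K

Throughput in SI: Q_s = 158.5 kg/h ÷ 3600 s/h = 0.0440278 kg/s
t_res = M / Q_s = 11.95 / 0.0440278 = 271.42 s
Convert to SI: D = 0.0655 m, h = 0.00979 m, N = 112.8/60 = 1.88 rev/s
γ̇ = π·D·N / h = π · 0.0655 · 1.88 / 0.00979 = 39.5154 s⁻¹
ΔT = η·γ̇²·t_res / (ρ·cp) = 860 · (39.5154)² · 271.42 / (1135 · 2178) = 147.441 K

value=147.4 K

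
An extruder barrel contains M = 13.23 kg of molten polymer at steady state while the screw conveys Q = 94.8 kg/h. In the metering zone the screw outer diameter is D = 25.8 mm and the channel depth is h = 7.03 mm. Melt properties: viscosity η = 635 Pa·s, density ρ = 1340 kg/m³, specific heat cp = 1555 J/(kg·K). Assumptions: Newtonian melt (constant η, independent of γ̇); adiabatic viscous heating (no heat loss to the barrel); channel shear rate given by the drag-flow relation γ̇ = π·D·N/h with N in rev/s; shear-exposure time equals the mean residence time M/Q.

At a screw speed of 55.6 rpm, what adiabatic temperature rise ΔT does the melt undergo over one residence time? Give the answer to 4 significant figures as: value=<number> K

value=17.48 K

Q_s = Q / 3600 = 94.8 / 3600 = 0.0263333 kg/s
Mean residence time: t_res = M/Q_s = 13.23 kg / 0.0263333 kg/s = 502.405 s
Geometry in metres: D = 25.8 mm → 0.0258 m, h = 7.03 mm → 0.00703 m; screw speed N = 55.6 rpm = 0.926667 rev/s
Shear rate: γ̇ = πDN/h = π·0.0258·0.926667/0.00703 = 10.6841 s⁻¹
ΔT = η·γ̇²·t_res/(ρ·cp) = [635 × 10.6841² × 502.405] / [1340 × 1555] = 17.4771 K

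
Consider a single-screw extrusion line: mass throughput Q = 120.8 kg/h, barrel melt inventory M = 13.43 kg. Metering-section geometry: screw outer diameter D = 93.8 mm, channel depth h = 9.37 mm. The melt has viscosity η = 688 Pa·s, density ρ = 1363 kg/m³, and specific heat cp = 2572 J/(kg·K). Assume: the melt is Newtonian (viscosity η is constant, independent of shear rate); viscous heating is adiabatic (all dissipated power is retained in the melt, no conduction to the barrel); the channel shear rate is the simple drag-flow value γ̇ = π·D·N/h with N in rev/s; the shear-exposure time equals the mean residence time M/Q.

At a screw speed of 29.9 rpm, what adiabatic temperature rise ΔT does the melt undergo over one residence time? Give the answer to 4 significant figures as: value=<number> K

Throughput in SI: Q_s = 120.8 kg/h ÷ 3600 s/h = 0.0335556 kg/s
t_res = M / Q_s = 13.43 ÷ 0.0335556 = 400.232 s
D = 93.8 mm = 0.0938 m;  h = 9.37 mm = 0.00937 m;  N = 29.9 rpm / 60 = 0.498333 rev/s
γ̇ = π D N / h = (π)(0.0938)(0.498333) / 0.00937 = 15.6723 s⁻¹
ΔT = η·γ̇²·t_res / (ρ·cp) = 688 · (15.6723)² · 400.232 / (1363 · 2572) = 19.293 K

value=19.29 K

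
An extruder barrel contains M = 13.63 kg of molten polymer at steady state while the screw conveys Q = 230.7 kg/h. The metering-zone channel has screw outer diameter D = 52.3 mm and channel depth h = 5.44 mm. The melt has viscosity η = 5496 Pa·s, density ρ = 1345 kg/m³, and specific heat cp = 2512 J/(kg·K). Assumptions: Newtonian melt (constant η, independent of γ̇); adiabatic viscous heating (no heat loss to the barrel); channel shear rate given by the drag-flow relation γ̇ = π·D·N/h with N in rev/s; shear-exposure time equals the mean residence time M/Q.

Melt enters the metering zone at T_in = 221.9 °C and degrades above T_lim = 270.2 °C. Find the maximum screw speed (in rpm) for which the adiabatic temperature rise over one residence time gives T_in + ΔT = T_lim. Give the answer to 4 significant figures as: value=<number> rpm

value=23.47 rpm

Q_s = Q / 3600 = 230.7 / 3600 = 0.0640833 kg/s
t_res = M / Q_s = 13.63 / 0.0640833 = 212.692 s
Convert to metres: D = 0.0523 m, h = 0.00544 m
ΔT_a = T_lim − T_in = 270.2 − 221.9 = 48.3 K
γ̇_max² = ΔT_a·ρ·cp/(η·t_res) = 48.3·1345·2512/(5496·212.692) = 139.602 s⁻²
Take the square root: γ̇_max = √(139.602) = 11.8153 s⁻¹
Solve γ̇ = πDN/h for N: N_max = γ̇_max·h/(π·D) = 11.8153 × 0.00544 / (π × 0.0523) = 0.391195 rev/s = 23.4717 rpm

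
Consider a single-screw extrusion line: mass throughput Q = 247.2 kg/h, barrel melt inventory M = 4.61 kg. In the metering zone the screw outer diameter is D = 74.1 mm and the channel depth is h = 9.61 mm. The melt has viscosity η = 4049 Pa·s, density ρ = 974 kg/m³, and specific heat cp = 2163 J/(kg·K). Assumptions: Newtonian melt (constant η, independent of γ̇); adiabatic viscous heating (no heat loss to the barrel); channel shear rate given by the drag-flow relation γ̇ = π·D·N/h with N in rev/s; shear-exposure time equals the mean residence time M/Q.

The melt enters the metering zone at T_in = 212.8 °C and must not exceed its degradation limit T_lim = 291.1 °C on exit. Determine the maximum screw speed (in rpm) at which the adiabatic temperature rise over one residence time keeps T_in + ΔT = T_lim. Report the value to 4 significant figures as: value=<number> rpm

Throughput in SI: Q_s = 247.2 kg/h ÷ 3600 s/h = 0.0686667 kg/s
t_res = M / Q_s = 4.61 ÷ 0.0686667 = 67.1359 s
Convert to metres: D = 0.0741 m, h = 0.00961 m
ΔT_a = T_lim − T_in = 291.1 °C − 212.8 °C = 78.3 K
γ̇_max² = ΔT_a·ρ·cp/(η·t_res) = 78.3·974·2163/(4049·67.1359) = 606.84 s⁻²
Take the square root: γ̇_max = √(606.84) = 24.6341 s⁻¹
N_max = γ̇_max·h / (π·D) = 24.6341 · 0.00961 / (π · 0.0741) = 1.01693 rev/s = 61.016 rpm

value=61.02 rpm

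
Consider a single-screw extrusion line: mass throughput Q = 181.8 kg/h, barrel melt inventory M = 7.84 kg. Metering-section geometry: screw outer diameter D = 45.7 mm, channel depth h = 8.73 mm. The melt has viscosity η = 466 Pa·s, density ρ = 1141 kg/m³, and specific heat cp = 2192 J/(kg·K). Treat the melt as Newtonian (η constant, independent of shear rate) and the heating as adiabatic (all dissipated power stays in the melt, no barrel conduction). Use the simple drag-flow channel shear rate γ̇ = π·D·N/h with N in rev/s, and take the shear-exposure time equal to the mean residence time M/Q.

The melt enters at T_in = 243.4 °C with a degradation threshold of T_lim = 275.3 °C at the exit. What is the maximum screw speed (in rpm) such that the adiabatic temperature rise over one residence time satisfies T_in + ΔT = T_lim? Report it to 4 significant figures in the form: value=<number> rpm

value=121.2 rpm

Q_s = Q / 3600 = 181.8 / 3600 = 0.0505 kg/s
t_res = M / Q_s = 7.84 / 0.0505 = 155.248 s
Convert to metres: D = 0.0457 m, h = 0.00873 m
ΔT_a = T_lim − T_in = 275.3 °C − 243.4 °C = 31.9 K
γ̇_max² = ΔT_a·ρ·cp / (η·t_res) = [31.9 × 1141 × 2192] / [466 × 155.248] = 1102.82 s⁻²
γ̇_max = √1102.82 = 33.2088 s⁻¹
Solve γ̇ = πDN/h for N: N_max = γ̇_max·h/(π·D) = 33.2088 × 0.00873 / (π × 0.0457) = 2.0193 rev/s = 121.158 rpm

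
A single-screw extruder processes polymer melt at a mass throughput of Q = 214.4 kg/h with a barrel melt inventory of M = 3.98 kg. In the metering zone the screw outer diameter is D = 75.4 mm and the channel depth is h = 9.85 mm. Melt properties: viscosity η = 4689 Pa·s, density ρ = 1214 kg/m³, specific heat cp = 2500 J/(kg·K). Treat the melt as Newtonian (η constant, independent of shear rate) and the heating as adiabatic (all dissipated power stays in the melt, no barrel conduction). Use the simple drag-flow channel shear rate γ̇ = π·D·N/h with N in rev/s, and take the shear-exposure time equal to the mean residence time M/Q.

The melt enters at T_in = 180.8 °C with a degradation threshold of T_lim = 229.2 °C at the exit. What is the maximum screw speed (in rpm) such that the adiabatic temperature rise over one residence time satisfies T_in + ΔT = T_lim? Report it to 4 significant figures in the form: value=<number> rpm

value=54.02 rpm

Convert throughput: Q = 214.4 kg/h = 214.4/3600 = 0.0595556 kg/s
Mean residence time: t_res = M/Q_s = 3.98 kg / 0.0595556 kg/s = 66.8284 s
Convert to metres: D = 0.0754 m, h = 0.00985 m
Allowable rise: ΔT_a = T_lim − T_in = 229.2 − 180.8 = 48.4 K
γ̇_max² = ΔT_a·ρ·cp/(η·t_res) = 48.4·1214·2500/(4689·66.8284) = 468.773 s⁻²
Take the square root: γ̇_max = √(468.773) = 21.6512 s⁻¹
N_max = γ̇_max·h / (π·D) = 21.6512 · 0.00985 / (π · 0.0754) = 0.900319 rev/s = 54.0192 rpm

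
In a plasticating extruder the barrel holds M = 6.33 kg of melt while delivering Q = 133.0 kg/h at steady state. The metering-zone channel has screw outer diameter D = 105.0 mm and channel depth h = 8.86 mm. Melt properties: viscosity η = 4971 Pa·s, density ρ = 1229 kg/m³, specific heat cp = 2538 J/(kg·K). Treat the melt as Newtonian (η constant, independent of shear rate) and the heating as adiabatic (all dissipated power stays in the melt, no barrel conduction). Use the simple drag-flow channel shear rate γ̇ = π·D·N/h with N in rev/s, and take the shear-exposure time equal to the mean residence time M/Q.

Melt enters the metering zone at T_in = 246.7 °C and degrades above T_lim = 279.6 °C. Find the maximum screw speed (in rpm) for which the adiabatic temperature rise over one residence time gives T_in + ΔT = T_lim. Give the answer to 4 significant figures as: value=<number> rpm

Throughput in SI: Q_s = 133.0 kg/h ÷ 3600 s/h = 0.0369444 kg/s
t_res = M / Q_s = 6.33 / 0.0369444 = 171.338 s
Geometry in SI: D = 105.0 mm → 0.105 m, h = 8.86 mm → 0.00886 m
ΔT_a = T_lim − T_in = 279.6 °C − 246.7 °C = 32.9 K
γ̇_max² = ΔT_a·ρ·cp/(η·t_res) = 32.9·1229·2538/(4971·171.338) = 120.487 s⁻²
Take the square root: γ̇_max = √(120.487) = 10.9767 s⁻¹
N_max = γ̇_max·h / (π·D) = 10.9767 · 0.00886 / (π · 0.105) = 0.294826 rev/s = 17.6895 rpm

value=17.69 rpm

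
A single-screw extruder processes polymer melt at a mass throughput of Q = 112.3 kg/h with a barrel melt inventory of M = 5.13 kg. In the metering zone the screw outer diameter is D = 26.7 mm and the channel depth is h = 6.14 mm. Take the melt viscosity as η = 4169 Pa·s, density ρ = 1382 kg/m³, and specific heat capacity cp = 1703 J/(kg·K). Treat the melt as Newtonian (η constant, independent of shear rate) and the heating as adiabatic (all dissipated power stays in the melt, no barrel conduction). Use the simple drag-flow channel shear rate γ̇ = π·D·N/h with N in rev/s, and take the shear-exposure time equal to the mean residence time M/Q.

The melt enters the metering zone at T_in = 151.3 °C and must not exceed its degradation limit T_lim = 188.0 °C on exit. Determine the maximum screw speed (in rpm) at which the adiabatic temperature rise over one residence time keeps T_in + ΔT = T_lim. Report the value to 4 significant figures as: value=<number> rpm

Q_s = Q / 3600 = 112.3 / 3600 = 0.0311944 kg/s
t_res = M / Q_s = 5.13 / 0.0311944 = 164.452 s
D = 26.7 mm = 0.0267 m;  h = 6.14 mm = 0.00614 m
ΔT_a = T_lim − T_in = 188.0 °C − 151.3 °C = 36.7 K
γ̇_max² = ΔT_a·ρ·cp/(η·t_res) = 36.7·1382·1703/(4169·164.452) = 125.984 s⁻²
γ̇_max = sqrt(125.984) = 11.2243 s⁻¹
N_max = γ̇_max·h / (π·D) = 11.2243 · 0.00614 / (π · 0.0267) = 0.82161 rev/s = 49.2966 rpm

value=49.30 rpm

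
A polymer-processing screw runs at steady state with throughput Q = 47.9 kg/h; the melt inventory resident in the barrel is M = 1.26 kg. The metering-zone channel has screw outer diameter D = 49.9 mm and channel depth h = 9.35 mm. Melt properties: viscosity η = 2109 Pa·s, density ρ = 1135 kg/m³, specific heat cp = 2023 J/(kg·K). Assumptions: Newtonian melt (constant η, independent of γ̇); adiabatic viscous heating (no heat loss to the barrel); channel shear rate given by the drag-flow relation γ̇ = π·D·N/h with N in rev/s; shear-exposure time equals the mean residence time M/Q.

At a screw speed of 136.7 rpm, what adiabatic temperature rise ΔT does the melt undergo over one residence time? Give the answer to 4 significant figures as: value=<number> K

value=126.9 K

Q_s = Q / 3600 = 47.9 / 3600 = 0.0133056 kg/s
t_res = M / Q_s = 1.26 ÷ 0.0133056 = 94.6973 s
Convert to SI: D = 0.0499 m, h = 0.00935 m, N = 136.7/60 = 2.27833 rev/s
Shear rate: γ̇ = πDN/h = π·0.0499·2.27833/0.00935 = 38.1994 s⁻¹
ΔT = η·γ̇²·t_res / (ρ·cp) = 2109 · (38.1994)² · 94.6973 / (1135 · 2023) = 126.921 K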